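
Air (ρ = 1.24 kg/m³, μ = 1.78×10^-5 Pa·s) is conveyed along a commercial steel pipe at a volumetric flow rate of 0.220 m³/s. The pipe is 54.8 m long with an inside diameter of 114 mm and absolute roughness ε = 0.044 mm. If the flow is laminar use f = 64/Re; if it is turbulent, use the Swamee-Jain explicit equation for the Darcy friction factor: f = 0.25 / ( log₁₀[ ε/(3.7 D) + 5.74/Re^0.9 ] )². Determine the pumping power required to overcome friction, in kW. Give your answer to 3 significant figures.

Cross-sectional area A = πD²/4 = π(0.114)²/4 = 0.01021 m²; mean velocity V = Q/A = 0.22/0.01021 = 21.55 m/s.
Reynolds number Re = ρVD/μ = 1.24 · 21.55 · 0.114 / 1.78e-05 = 1.712e+05.
Re > 4000 → turbulent. Relative roughness ε/D = 4.4e-05/0.114 = 0.000386. Swamee-Jain: f = 0.25/(log₁₀[0.000386/3.7 + 5.74/1.712e+05^0.9])² = 0.25/(log₁₀[0.000104 + 0.000112])² = 0.25/(-3.665)² = 0.01861.
Darcy-Weisbach: ΔP = f(L/D)(ρV²/2) = 0.01861·(54.8/0.114)·(1.24·21.55²/2) = 0.01861·480.7·288 = 2577 Pa.
Pumping power P = QΔP = 0.22·2577 = 566.9 W = 0.567 kW.

P ≈ 0.567 kW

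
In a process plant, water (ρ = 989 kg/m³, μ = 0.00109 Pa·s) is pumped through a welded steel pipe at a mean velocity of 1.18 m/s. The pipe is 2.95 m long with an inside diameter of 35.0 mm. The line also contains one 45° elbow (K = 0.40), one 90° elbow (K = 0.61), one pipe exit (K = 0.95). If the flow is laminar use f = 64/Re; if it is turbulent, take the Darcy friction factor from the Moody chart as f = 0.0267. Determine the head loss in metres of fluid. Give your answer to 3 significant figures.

h_f ≈ 0.299 m

Reynolds number Re = ρVD/μ = 989 · 1.18 · 0.035 / 0.00109 = 3.747e+04.
Re > 4000 → turbulent; use the Moody-chart value f = 0.0267.
Total minor-loss coefficient ΣK = 1·0.4 + 1·0.61 + 1·0.95 = 1.96.
ΔP = [f·L/D + ΣK]·(ρV²/2) = [0.0267·2.95/0.035 + 1.96]·(989·1.18²/2) = [2.25 + 1.96]·688.5 = 2899 Pa.
Head loss h_f = ΔP/(ρg) = 2899/(989·9.81) = 0.299 m.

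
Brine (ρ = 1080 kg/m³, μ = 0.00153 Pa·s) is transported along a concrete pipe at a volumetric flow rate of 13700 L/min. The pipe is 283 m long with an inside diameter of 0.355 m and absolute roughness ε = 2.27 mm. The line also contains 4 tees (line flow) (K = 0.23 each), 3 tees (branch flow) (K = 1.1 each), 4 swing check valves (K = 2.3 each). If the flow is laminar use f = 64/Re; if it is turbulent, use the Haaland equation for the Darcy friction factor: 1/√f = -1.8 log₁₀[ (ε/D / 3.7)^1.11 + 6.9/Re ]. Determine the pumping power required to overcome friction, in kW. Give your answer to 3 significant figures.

P ≈ 26.0 kW

Q = 13700 L/min = 13700/60000 = 0.2283 m³/s.
Cross-sectional area A = πD²/4 = π(0.355)²/4 = 0.09898 m²; mean velocity V = Q/A = 0.2283/0.09898 = 2.307 m/s.
Reynolds number Re = ρVD/μ = 1080 · 2.307 · 0.355 / 0.00153 = 5.781e+05.
Re > 4000 → turbulent. Relative roughness ε/D = 0.00227/0.355 = 0.00639. Haaland: 1/√f = -1.8 log₁₀[(0.00639/3.7)^1.11 + 6.9/5.781e+05] = -1.8 log₁₀[0.000858 + 1.19e-05] = 5.508, so f = 0.03296.
Total minor-loss coefficient ΣK = 4·0.23 + 3·1.1 + 4·2.3 = 13.4.
ΔP = [f·L/D + ΣK]·(ρV²/2) = [0.03296·283/0.355 + 13.4]·(1080·2.307²/2) = [26.27 + 13.4]·2874 = 1.141e+05 Pa.
Pumping power P = QΔP = 0.2283·1.141e+05 = 26040 W = 26.0 kW.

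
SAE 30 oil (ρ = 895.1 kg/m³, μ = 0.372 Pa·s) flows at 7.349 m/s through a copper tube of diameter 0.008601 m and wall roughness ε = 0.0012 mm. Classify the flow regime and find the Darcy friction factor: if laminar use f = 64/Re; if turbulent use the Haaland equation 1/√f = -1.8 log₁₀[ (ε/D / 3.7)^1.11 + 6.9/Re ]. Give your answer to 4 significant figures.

f ≈ 0.4208

Re = ρVD/μ = 895.1·7.349·0.008601/0.372 = 152.1.
Re < 2300 → laminar, so f = 64/Re = 0.4208 (roughness is irrelevant in laminar flow).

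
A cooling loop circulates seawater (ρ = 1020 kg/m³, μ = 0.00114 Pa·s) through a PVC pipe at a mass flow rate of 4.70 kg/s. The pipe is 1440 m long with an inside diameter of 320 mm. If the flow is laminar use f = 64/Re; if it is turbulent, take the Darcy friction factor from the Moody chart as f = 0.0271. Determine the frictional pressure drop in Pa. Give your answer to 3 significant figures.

ΔP ≈ 204 Pa

A = πD²/4 = π(0.32)²/4 = 0.08042 m²; mean velocity V = ṁ/(ρA) = 4.7/(1020 · 0.08042) = 0.05729 m/s.
Reynolds number Re = ρVD/μ = 1020 · 0.05729 · 0.32 / 0.00114 = 1.64e+04.
Re > 4000 → turbulent; use the Moody-chart value f = 0.0271.
Darcy-Weisbach: ΔP = f(L/D)(ρV²/2) = 0.0271·(1440/0.32)·(1020·0.05729²/2) = 0.0271·4500·1.674 = 204.2 Pa.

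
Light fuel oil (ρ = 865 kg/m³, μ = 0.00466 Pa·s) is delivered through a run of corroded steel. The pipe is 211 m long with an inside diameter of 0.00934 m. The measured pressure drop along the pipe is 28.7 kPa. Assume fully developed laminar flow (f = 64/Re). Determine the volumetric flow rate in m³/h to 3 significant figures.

Q ≈ 0.0196 m³/h

For laminar flow, f = 64/Re with Re = ρVD/μ, so Darcy-Weisbach reduces to ΔP = 32μLV/D². Solving for V: V = ΔP·D²/(32μL) = 2.87e+04·(0.00934)²/(32·0.00466·211) = 0.07957 m/s.
Check: Re = ρVD/μ = 865·0.07957·0.00934/0.00466 = 138 < 2300, so the laminar assumption holds.
Q = V·A = 0.07957·(π/4·0.00934²) = 5.452e-06 m³/s = 0.0196 m³/h.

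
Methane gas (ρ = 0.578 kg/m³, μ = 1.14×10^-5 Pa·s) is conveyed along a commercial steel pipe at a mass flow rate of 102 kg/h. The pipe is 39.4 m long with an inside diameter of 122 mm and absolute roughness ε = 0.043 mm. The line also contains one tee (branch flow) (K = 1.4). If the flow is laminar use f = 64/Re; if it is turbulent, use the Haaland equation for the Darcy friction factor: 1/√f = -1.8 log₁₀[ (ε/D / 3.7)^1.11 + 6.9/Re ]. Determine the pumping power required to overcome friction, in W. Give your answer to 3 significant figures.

P ≈ 2.35 W

ṁ = 102 kg/h = 102/3600 = 0.02833 kg/s.
A = πD²/4 = π(0.122)²/4 = 0.01169 m²; mean velocity V = ṁ/(ρA) = 0.02833/(0.578 · 0.01169) = 4.193 m/s.
Reynolds number Re = ρVD/μ = 0.578 · 4.193 · 0.122 / 1.14e-05 = 2.594e+04.
Re > 4000 → turbulent. Relative roughness ε/D = 4.3e-05/0.122 = 0.000352. Haaland: 1/√f = -1.8 log₁₀[(0.000352/3.7)^1.11 + 6.9/2.594e+04] = -1.8 log₁₀[3.44e-05 + 0.000266] = 6.34, so f = 0.02488.
Total minor-loss coefficient ΣK = 1·1.4 = 1.4.
ΔP = [f·L/D + ΣK]·(ρV²/2) = [0.02488·39.4/0.122 + 1.4]·(0.578·4.193²/2) = [8.034 + 1.4]·5.082 = 47.94 Pa.
Q = ṁ/ρ = 0.02833/0.578 = 0.04902 m³/s.
Pumping power P = QΔP = 0.04902·47.94 = 2.350 W = 2.35 W.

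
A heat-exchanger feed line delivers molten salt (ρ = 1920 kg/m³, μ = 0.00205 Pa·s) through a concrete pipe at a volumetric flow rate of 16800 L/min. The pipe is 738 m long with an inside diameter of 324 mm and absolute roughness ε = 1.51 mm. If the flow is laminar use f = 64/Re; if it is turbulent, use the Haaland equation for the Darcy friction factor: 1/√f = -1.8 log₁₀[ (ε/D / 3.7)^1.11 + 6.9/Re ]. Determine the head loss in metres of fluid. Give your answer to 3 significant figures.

h_f ≈ 40.0 m

Q = 16800 L/min = 16800/60000 = 0.28 m³/s.
Cross-sectional area A = πD²/4 = π(0.324)²/4 = 0.08245 m²; mean velocity V = Q/A = 0.28/0.08245 = 3.396 m/s.
Reynolds number Re = ρVD/μ = 1920 · 3.396 · 0.324 / 0.00205 = 1.031e+06.
Re > 4000 → turbulent. Relative roughness ε/D = 0.00151/0.324 = 0.00466. Haaland: 1/√f = -1.8 log₁₀[(0.00466/3.7)^1.11 + 6.9/1.031e+06] = -1.8 log₁₀[0.000604 + 6.7e-06] = 5.785, so f = 0.02988.
Darcy-Weisbach: ΔP = f(L/D)(ρV²/2) = 0.02988·(738/0.324)·(1920·3.396²/2) = 0.02988·2278·1.107e+04 = 7.536e+05 Pa.
Head loss h_f = ΔP/(ρg) = 7.536e+05/(1920·9.81) = 40.0 m.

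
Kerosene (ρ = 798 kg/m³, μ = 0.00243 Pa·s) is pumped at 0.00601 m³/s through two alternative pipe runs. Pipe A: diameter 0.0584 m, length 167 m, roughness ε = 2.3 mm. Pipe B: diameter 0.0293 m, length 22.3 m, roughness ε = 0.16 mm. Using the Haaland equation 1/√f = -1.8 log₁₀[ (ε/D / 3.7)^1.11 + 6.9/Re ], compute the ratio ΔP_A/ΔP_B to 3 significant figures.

Pipe A: V = Q/A = 0.00601/0.002679 = 2.244 m/s; Re = 4.303e+04; ε/D = 0.0394; Haaland → f = 0.06499; ΔP_A = f(L/D)(ρV²/2) = 3.733e+05 Pa.
Pipe B: V = Q/A = 0.00601/0.0006743 = 8.914 m/s; Re = 8.577e+04; ε/D = 0.00546; Haaland → f = 0.03219; ΔP_B = f(L/D)(ρV²/2) = 7.767e+05 Pa.
ΔP_A/ΔP_B = 3.733e+05/7.767e+05 = 0.481.

ΔP_A/ΔP_B ≈ 0.481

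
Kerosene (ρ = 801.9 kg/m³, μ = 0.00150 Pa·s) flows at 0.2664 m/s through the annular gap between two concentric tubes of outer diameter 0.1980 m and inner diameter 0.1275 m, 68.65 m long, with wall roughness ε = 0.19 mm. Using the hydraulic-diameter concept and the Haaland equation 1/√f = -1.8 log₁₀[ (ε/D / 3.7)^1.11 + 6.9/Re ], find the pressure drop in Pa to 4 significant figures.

ΔP ≈ 954.7 Pa

Hydraulic diameter D_h = 4A/P = D_o - D_i = 0.198 - 0.1275 = 0.0705 m.
Re = ρVD_h/μ = 801.9·0.2664·0.0705/0.0015 = 1.004e+04.
ε/D_h = 0.00019/0.0705 = 0.0027; Haaland gives 1/√f = -1.8 log₁₀[0.000329+0.000687] = 5.387, so f = 0.03445.
ΔP = f(L/D_h)(ρV²/2) = 0.03445·68.65/0.0705·28.46 = 954.7 Pa.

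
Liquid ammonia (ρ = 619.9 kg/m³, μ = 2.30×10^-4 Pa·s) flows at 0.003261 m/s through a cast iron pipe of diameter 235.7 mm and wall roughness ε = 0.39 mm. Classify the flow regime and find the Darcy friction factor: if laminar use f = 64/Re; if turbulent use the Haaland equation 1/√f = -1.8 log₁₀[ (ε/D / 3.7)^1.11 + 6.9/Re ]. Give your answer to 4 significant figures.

Re = ρVD/μ = 619.9·0.003261·0.2357/0.00023 = 2072.
Re < 2300 → laminar, so f = 64/Re = 0.03089 (roughness is irrelevant in laminar flow).

f ≈ 0.03089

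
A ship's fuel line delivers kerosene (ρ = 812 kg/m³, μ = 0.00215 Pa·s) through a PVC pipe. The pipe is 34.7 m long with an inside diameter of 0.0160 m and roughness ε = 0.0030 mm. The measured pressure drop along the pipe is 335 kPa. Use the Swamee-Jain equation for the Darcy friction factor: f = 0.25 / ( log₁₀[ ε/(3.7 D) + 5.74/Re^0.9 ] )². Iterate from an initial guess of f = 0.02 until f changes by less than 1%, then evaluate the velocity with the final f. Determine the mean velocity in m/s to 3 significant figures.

Rearranging Darcy-Weisbach: V = √(2·ΔP·D/(f·L·ρ)). With ε/D = 3e-06/0.016 = 0.000188, iterate starting from f = 0.02:
  f = 0.02 → V = √(2·3.35e+05·0.016/(0.02·34.7·812)) = 4.362 m/s; Re = ρVD/μ = 2.636e+04; f → 0.02465
  f = 0.02465 → V = 3.929 m/s; Re = 2.374e+04; f → 0.02524
  f = 0.02524 → V = 3.882 m/s; Re = 2.346e+04; f → 0.02531
Converged (Δf/f < 1%). With the final f = 0.02531: V = √(2·3.35e+05·0.016/(0.02531·34.7·812)) = 3.877 m/s.

V ≈ 3.88 m/s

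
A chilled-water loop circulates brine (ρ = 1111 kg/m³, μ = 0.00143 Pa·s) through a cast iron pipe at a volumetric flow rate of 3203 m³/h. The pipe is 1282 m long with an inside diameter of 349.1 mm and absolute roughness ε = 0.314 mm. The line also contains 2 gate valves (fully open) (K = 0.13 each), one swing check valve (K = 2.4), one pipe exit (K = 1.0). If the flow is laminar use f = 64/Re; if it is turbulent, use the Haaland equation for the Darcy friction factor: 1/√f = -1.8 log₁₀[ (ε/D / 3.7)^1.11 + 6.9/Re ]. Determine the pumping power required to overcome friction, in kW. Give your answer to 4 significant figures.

Q = 3203 m³/h = 3203/3600 = 0.8897 m³/s.
Cross-sectional area A = πD²/4 = π(0.3491)²/4 = 0.09572 m²; mean velocity V = Q/A = 0.8897/0.09572 = 9.295 m/s.
Reynolds number Re = ρVD/μ = 1111 · 9.295 · 0.3491 / 0.00143 = 2.521e+06.
Re > 4000 → turbulent. Relative roughness ε/D = 0.000314/0.3491 = 0.000899. Haaland: 1/√f = -1.8 log₁₀[(0.000899/3.7)^1.11 + 6.9/2.521e+06] = -1.8 log₁₀[9.73e-05 + 2.74e-06] = 7.2, so f = 0.01929.
Total minor-loss coefficient ΣK = 2·0.13 + 1·2.4 + 1·1 = 3.66.
ΔP = [f·L/D + ΣK]·(ρV²/2) = [0.01929·1282/0.3491 + 3.66]·(1111·9.295²/2) = [70.85 + 3.66]·4.8e+04 = 3.576e+06 Pa.
Pumping power P = QΔP = 0.8897·3.576e+06 = 3181800 W = 3182 kW.

P ≈ 3182 kW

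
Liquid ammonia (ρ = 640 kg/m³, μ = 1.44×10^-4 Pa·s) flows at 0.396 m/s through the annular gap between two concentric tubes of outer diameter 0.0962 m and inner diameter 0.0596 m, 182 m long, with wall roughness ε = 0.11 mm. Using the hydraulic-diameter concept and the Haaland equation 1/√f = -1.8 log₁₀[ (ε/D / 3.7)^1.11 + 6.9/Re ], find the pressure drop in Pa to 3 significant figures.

ΔP ≈ 6990 Pa

Hydraulic diameter D_h = 4A/P = D_o - D_i = 0.0962 - 0.0596 = 0.0366 m.
Re = ρVD_h/μ = 640·0.396·0.0366/0.000144 = 6.442e+04.
ε/D_h = 0.00011/0.0366 = 0.00301; Haaland gives 1/√f = -1.8 log₁₀[0.000371+0.000107] = 5.976, so f = 0.028.
ΔP = f(L/D_h)(ρV²/2) = 0.028·182/0.0366·50.18 = 6987 Pa.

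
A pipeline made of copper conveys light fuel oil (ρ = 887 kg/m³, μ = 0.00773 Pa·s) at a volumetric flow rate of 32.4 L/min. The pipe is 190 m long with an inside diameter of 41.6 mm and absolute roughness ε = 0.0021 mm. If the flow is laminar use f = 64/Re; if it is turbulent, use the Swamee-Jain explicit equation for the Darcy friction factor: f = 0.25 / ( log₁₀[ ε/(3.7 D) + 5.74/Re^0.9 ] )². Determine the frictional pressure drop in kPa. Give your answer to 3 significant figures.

ΔP ≈ 10.8 kPa

Q = 32.4 L/min = 32.4/60000 = 0.00054 m³/s.
Cross-sectional area A = πD²/4 = π(0.0416)²/4 = 0.001359 m²; mean velocity V = Q/A = 0.00054/0.001359 = 0.3973 m/s.
Reynolds number Re = ρVD/μ = 887 · 0.3973 · 0.0416 / 0.00773 = 1897.
Re < 2300 → laminar flow, so f = 64/Re = 64/1897 = 0.03375 (the turbulent correlation is not needed).
Darcy-Weisbach: ΔP = f(L/D)(ρV²/2) = 0.03375·(190/0.0416)·(887·0.3973²/2) = 0.03375·4567·70 = 1.079e+04 Pa.
ΔP = 1.079e+04 Pa = 10.8 kPa.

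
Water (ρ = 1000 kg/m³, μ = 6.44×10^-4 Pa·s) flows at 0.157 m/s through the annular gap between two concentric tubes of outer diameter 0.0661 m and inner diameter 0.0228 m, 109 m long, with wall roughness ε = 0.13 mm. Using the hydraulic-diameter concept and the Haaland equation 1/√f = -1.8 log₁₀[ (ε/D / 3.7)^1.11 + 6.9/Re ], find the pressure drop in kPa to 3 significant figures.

Hydraulic diameter D_h = 4A/P = D_o - D_i = 0.0661 - 0.0228 = 0.0433 m.
Re = ρVD_h/μ = 1000·0.157·0.0433/0.000644 = 1.056e+04.
ε/D_h = 0.00013/0.0433 = 0.003; Haaland gives 1/√f = -1.8 log₁₀[0.000371+0.000654] = 5.381, so f = 0.03454.
ΔP = f(L/D_h)(ρV²/2) = 0.03454·109/0.0433·12.32 = 1071 Pa.
ΔP = 1.07 kPa.

ΔP ≈ 1.07 kPa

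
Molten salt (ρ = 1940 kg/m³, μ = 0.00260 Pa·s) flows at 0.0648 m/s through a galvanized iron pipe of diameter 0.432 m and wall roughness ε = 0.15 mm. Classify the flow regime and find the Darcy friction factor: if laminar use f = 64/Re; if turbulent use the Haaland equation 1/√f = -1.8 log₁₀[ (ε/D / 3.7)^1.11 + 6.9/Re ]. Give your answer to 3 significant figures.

f ≈ 0.0261

Re = ρVD/μ = 1940·0.0648·0.432/0.0026 = 2.089e+04.
Re > 4000 → turbulent. ε/D = 0.00015/0.432 = 0.000347; Haaland: 1/√f = -1.8 log₁₀[3.38e-05 + 0.00033] = 6.19, so f = 0.0261.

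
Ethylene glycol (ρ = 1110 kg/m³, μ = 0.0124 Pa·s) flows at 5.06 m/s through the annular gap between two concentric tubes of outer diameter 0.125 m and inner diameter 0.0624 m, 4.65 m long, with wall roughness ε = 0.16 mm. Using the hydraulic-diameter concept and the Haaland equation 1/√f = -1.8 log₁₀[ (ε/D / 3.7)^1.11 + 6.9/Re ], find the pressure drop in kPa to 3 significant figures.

Hydraulic diameter D_h = 4A/P = D_o - D_i = 0.125 - 0.0624 = 0.0626 m.
Re = ρVD_h/μ = 1110·5.06·0.0626/0.0124 = 2.835e+04.
ε/D_h = 0.00016/0.0626 = 0.00256; Haaland gives 1/√f = -1.8 log₁₀[0.00031+0.000243] = 5.862, so f = 0.0291.
ΔP = f(L/D_h)(ρV²/2) = 0.0291·4.65/0.0626·1.421e+04 = 3.071e+04 Pa.
ΔP = 30.7 kPa.

ΔP ≈ 30.7 kPa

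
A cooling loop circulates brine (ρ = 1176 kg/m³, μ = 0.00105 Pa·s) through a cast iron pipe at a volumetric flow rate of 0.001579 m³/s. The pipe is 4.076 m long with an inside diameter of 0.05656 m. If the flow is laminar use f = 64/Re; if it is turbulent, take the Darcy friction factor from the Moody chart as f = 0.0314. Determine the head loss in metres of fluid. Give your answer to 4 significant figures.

Cross-sectional area A = πD²/4 = π(0.05656)²/4 = 0.002513 m²; mean velocity V = Q/A = 0.001579/0.002513 = 0.6285 m/s.
Reynolds number Re = ρVD/μ = 1176 · 0.6285 · 0.05656 / 0.00105 = 3.981e+04.
Re > 4000 → turbulent; use the Moody-chart value f = 0.0314.
Darcy-Weisbach: ΔP = f(L/D)(ρV²/2) = 0.0314·(4.076/0.05656)·(1176·0.6285²/2) = 0.0314·72.07·232.2 = 525.5 Pa.
Head loss h_f = ΔP/(ρg) = 525.5/(1176·9.81) = 0.04555 m.

h_f ≈ 0.04555 m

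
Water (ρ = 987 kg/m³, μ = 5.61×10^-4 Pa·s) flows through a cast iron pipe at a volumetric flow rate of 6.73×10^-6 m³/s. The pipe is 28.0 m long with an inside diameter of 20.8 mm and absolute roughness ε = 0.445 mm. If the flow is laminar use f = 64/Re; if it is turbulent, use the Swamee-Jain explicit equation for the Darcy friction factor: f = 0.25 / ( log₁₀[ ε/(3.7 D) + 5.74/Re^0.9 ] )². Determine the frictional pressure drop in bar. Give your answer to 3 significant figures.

Cross-sectional area A = πD²/4 = π(0.0208)²/4 = 0.0003398 m²; mean velocity V = Q/A = 6.73e-06/0.0003398 = 0.01981 m/s.
Reynolds number Re = ρVD/μ = 987 · 0.01981 · 0.0208 / 0.000561 = 724.8.
Re < 2300 → laminar flow, so f = 64/Re = 64/724.8 = 0.0883 (the turbulent correlation is not needed).
Darcy-Weisbach: ΔP = f(L/D)(ρV²/2) = 0.0883·(28/0.0208)·(987·0.01981²/2) = 0.0883·1346·0.1936 = 23.01 Pa.
ΔP = 23.01 Pa = 2.30×10^-4 bar.

ΔP ≈ 2.30×10^-4 bar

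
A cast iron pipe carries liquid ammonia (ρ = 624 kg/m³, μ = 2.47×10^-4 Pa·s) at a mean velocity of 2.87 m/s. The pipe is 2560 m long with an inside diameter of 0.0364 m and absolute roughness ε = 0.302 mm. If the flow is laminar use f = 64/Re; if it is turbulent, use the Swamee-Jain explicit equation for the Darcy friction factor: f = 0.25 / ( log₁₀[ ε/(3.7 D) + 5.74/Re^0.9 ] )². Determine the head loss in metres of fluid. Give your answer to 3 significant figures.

h_f ≈ 1060 m

Reynolds number Re = ρVD/μ = 624 · 2.87 · 0.0364 / 0.000247 = 2.639e+05.
Re > 4000 → turbulent. Relative roughness ε/D = 0.000302/0.0364 = 0.0083. Swamee-Jain: f = 0.25/(log₁₀[0.0083/3.7 + 5.74/2.639e+05^0.9])² = 0.25/(log₁₀[0.00224 + 7.58e-05])² = 0.25/(-2.635)² = 0.03601.
Darcy-Weisbach: ΔP = f(L/D)(ρV²/2) = 0.03601·(2560/0.0364)·(624·2.87²/2) = 0.03601·7.033e+04·2570 = 6.509e+06 Pa.
Head loss h_f = ΔP/(ρg) = 6.509e+06/(624·9.81) = 1060 m.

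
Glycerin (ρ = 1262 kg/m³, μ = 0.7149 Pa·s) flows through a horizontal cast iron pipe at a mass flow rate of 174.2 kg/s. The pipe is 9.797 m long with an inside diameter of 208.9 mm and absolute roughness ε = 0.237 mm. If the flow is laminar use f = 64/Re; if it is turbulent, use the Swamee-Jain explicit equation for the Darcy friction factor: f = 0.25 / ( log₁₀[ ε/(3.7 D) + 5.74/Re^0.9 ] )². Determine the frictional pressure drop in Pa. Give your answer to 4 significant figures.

ΔP ≈ 20680 Pa

A = πD²/4 = π(0.2089)²/4 = 0.03427 m²; mean velocity V = ṁ/(ρA) = 174.2/(1262 · 0.03427) = 4.027 m/s.
Reynolds number Re = ρVD/μ = 1262 · 4.027 · 0.2089 / 0.715 = 1485.
Re < 2300 → laminar flow, so f = 64/Re = 64/1485 = 0.04309 (the turbulent correlation is not needed).
Darcy-Weisbach: ΔP = f(L/D)(ρV²/2) = 0.04309·(9.797/0.2089)·(1262·4.027²/2) = 0.04309·46.9·1.023e+04 = 2.068e+04 Pa.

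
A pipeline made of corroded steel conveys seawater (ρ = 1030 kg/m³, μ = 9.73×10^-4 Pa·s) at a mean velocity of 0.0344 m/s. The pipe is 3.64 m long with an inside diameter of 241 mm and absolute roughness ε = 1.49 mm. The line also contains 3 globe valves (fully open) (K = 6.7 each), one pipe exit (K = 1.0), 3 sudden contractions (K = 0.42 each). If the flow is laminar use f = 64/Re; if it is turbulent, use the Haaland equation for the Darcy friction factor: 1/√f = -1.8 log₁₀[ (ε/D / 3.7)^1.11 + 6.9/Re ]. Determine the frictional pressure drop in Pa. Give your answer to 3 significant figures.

ΔP ≈ 14.0 Pa

Reynolds number Re = ρVD/μ = 1030 · 0.0344 · 0.241 / 0.000973 = 8776.
Re > 4000 → turbulent. Relative roughness ε/D = 0.00149/0.241 = 0.00618. Haaland: 1/√f = -1.8 log₁₀[(0.00618/3.7)^1.11 + 6.9/8776] = -1.8 log₁₀[0.000827 + 0.000786] = 5.026, so f = 0.03958.
Total minor-loss coefficient ΣK = 3·6.7 + 1·1 + 3·0.42 = 22.4.
ΔP = [f·L/D + ΣK]·(ρV²/2) = [0.03958·3.64/0.241 + 22.4]·(1030·0.0344²/2) = [0.5979 + 22.4]·0.6094 = 13.99 Pa.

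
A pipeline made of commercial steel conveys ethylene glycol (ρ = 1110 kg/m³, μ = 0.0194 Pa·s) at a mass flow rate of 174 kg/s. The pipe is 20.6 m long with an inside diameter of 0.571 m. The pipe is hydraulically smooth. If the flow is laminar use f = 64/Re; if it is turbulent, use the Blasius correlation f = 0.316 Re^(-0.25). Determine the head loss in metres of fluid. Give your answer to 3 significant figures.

h_f ≈ 0.0183 m

A = πD²/4 = π(0.571)²/4 = 0.2561 m²; mean velocity V = ṁ/(ρA) = 174/(1110 · 0.2561) = 0.6122 m/s.
Reynolds number Re = ρVD/μ = 1110 · 0.6122 · 0.571 / 0.0194 = 2e+04.
Re > 4000 → turbulent. Smooth-pipe (Blasius): f = 0.316 Re^(-0.25) = 0.316/(2e+04)^0.25 = 0.02657.
Darcy-Weisbach: ΔP = f(L/D)(ρV²/2) = 0.02657·(20.6/0.571)·(1110·0.6122²/2) = 0.02657·36.08·208 = 199.4 Pa.
Head loss h_f = ΔP/(ρg) = 199.4/(1110·9.81) = 0.0183 m.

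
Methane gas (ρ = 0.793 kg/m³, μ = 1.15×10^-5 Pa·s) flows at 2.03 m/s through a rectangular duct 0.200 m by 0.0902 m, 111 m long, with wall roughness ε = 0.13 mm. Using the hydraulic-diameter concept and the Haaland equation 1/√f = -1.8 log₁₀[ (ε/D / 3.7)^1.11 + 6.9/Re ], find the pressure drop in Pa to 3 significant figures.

Hydraulic diameter D_h = 4A/P = 4·(0.2·0.0902)/(2·(0.2+0.0902)) = 0.07216/0.5804 = 0.1243 m.
Re = ρVD_h/μ = 0.793·2.03·0.1243/1.15e-05 = 1.74e+04.
ε/D_h = 0.00013/0.1243 = 0.00105; Haaland gives 1/√f = -1.8 log₁₀[0.000115+0.000396] = 5.924, so f = 0.02849.
ΔP = f(L/D_h)(ρV²/2) = 0.02849·111/0.1243·1.634 = 41.57 Pa.

ΔP ≈ 41.6 Pa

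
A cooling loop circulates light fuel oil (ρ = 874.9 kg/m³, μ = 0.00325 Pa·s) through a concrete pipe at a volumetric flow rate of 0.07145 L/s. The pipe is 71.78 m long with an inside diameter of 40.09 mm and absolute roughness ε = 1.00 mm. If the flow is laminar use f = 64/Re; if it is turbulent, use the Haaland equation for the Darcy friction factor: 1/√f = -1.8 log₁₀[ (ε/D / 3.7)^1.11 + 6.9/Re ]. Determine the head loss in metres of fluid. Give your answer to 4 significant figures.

Q = 0.07145 L/s = 0.07145/1000 = 7.145e-05 m³/s.
Cross-sectional area A = πD²/4 = π(0.04009)²/4 = 0.001262 m²; mean velocity V = Q/A = 7.145e-05/0.001262 = 0.0566 m/s.
Reynolds number Re = ρVD/μ = 874.9 · 0.0566 · 0.04009 / 0.00325 = 610.9.
Re < 2300 → laminar flow, so f = 64/Re = 64/610.9 = 0.1048 (the turbulent correlation is not needed).
Darcy-Weisbach: ΔP = f(L/D)(ρV²/2) = 0.1048·(71.78/0.04009)·(874.9·0.0566²/2) = 0.1048·1790·1.402 = 262.9 Pa.
Head loss h_f = ΔP/(ρg) = 262.9/(874.9·9.81) = 0.03063 m.

h_f ≈ 0.03063 m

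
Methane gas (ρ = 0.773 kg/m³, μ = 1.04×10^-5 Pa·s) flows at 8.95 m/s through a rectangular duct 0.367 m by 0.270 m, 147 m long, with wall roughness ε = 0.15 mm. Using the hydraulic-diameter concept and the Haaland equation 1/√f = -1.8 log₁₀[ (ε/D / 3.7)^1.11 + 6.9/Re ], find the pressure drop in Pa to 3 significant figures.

ΔP ≈ 270 Pa

Hydraulic diameter D_h = 4A/P = 4·(0.367·0.27)/(2·(0.367+0.27)) = 0.3964/1.274 = 0.3111 m.
Re = ρVD_h/μ = 0.773·8.95·0.3111/1.04e-05 = 2.07e+05.
ε/D_h = 0.00015/0.3111 = 0.000482; Haaland gives 1/√f = -1.8 log₁₀[4.87e-05+3.33e-05] = 7.355, so f = 0.01849.
ΔP = f(L/D_h)(ρV²/2) = 0.01849·147/0.3111·30.96 = 270.4 Pa.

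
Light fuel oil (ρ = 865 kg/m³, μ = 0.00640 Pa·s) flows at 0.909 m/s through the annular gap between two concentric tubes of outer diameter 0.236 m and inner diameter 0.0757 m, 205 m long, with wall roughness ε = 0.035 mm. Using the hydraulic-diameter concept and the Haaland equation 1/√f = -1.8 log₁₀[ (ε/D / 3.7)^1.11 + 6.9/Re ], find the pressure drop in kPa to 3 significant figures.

Hydraulic diameter D_h = 4A/P = D_o - D_i = 0.236 - 0.0757 = 0.1603 m.
Re = ρVD_h/μ = 865·0.909·0.1603/0.0064 = 1.969e+04.
ε/D_h = 3.5e-05/0.1603 = 0.000218; Haaland gives 1/√f = -1.8 log₁₀[2.02e-05+0.00035] = 6.176, so f = 0.02622.
ΔP = f(L/D_h)(ρV²/2) = 0.02622·205/0.1603·357.4 = 1.198e+04 Pa.
ΔP = 12.0 kPa.

ΔP ≈ 12.0 kPa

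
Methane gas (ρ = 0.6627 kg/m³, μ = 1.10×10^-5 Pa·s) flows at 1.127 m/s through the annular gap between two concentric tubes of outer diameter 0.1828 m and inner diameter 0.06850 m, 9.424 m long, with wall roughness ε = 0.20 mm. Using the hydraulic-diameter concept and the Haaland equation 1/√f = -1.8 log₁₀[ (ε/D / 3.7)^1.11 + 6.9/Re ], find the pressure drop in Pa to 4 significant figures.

Hydraulic diameter D_h = 4A/P = D_o - D_i = 0.1828 - 0.0685 = 0.1143 m.
Re = ρVD_h/μ = 0.6627·1.127·0.1143/1.1e-05 = 7761.
ε/D_h = 0.0002/0.1143 = 0.00175; Haaland gives 1/√f = -1.8 log₁₀[0.000204+0.000889] = 5.331, so f = 0.03519.
ΔP = f(L/D_h)(ρV²/2) = 0.03519·9.424/0.1143·0.4209 = 1.221 Pa.

ΔP ≈ 1.221 Pa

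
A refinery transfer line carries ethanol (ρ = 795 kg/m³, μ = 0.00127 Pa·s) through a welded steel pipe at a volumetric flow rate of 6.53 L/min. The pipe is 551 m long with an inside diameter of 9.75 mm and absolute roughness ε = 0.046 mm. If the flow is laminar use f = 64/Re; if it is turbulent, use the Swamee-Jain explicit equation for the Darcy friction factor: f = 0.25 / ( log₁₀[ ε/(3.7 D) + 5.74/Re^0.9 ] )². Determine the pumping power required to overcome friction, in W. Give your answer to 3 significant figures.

Q = 6.53 L/min = 6.53/60000 = 0.0001088 m³/s.
Cross-sectional area A = πD²/4 = π(0.00975)²/4 = 7.466e-05 m²; mean velocity V = Q/A = 0.0001088/7.466e-05 = 1.458 m/s.
Reynolds number Re = ρVD/μ = 795 · 1.458 · 0.00975 / 0.00127 = 8897.
Re > 4000 → turbulent. Relative roughness ε/D = 4.6e-05/0.00975 = 0.00472. Swamee-Jain: f = 0.25/(log₁₀[0.00472/3.7 + 5.74/8897^0.9])² = 0.25/(log₁₀[0.00128 + 0.0016])² = 0.25/(-2.541)² = 0.03872.
Darcy-Weisbach: ΔP = f(L/D)(ρV²/2) = 0.03872·(551/0.00975)·(795·1.458²/2) = 0.03872·5.651e+04·844.6 = 1.848e+06 Pa.
Pumping power P = QΔP = 0.0001088·1.848e+06 = 201.1 W = 201 W.

P ≈ 201 W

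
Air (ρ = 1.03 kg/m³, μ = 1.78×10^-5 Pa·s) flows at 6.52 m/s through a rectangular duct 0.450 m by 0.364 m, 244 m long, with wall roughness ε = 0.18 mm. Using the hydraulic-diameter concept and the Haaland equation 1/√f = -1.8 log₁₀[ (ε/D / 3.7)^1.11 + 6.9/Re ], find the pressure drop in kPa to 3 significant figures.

Hydraulic diameter D_h = 4A/P = 4·(0.45·0.364)/(2·(0.45+0.364)) = 0.6552/1.628 = 0.4025 m.
Re = ρVD_h/μ = 1.03·6.52·0.4025/1.78e-05 = 1.518e+05.
ε/D_h = 0.00018/0.4025 = 0.000447; Haaland gives 1/√f = -1.8 log₁₀[4.48e-05+4.54e-05] = 7.28, so f = 0.01887.
ΔP = f(L/D_h)(ρV²/2) = 0.01887·244/0.4025·21.89 = 250.4 Pa.
ΔP = 0.250 kPa.

ΔP ≈ 0.250 kPa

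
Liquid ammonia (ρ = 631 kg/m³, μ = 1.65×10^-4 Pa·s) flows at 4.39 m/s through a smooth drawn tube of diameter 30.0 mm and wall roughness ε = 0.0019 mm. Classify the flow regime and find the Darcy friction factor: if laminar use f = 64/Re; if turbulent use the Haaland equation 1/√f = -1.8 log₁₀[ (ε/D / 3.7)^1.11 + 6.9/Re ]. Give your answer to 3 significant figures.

f ≈ 0.0138

Re = ρVD/μ = 631·4.39·0.03/0.000165 = 5.037e+05.
Re > 4000 → turbulent. ε/D = 1.9e-06/0.03 = 6.33e-05; Haaland: 1/√f = -1.8 log₁₀[5.12e-06 + 1.37e-05] = 8.506, so f = 0.01382.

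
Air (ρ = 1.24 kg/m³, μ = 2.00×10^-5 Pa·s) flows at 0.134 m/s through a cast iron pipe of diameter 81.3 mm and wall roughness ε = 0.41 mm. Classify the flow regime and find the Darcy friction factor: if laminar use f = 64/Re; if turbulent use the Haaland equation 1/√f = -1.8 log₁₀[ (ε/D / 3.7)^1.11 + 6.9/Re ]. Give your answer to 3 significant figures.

f ≈ 0.0948

Re = ρVD/μ = 1.24·0.134·0.0813/2e-05 = 675.4.
Re < 2300 → laminar, so f = 64/Re = 0.09475 (roughness is irrelevant in laminar flow).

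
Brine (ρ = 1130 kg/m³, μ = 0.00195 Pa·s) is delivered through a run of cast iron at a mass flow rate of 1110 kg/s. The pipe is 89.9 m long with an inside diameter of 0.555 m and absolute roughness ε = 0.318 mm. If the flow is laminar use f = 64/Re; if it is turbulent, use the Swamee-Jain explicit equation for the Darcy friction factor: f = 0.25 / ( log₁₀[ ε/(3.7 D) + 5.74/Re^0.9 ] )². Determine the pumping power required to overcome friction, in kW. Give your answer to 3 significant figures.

A = πD²/4 = π(0.555)²/4 = 0.2419 m²; mean velocity V = ṁ/(ρA) = 1110/(1130 · 0.2419) = 4.06 m/s.
Reynolds number Re = ρVD/μ = 1130 · 4.06 · 0.555 / 0.00195 = 1.306e+06.
Re > 4000 → turbulent. Relative roughness ε/D = 0.000318/0.555 = 0.000573. Swamee-Jain: f = 0.25/(log₁₀[0.000573/3.7 + 5.74/1.306e+06^0.9])² = 0.25/(log₁₀[0.000155 + 1.8e-05])² = 0.25/(-3.762)² = 0.01766.
Darcy-Weisbach: ΔP = f(L/D)(ρV²/2) = 0.01766·(89.9/0.555)·(1130·4.06²/2) = 0.01766·162·9315 = 2.665e+04 Pa.
Q = ṁ/ρ = 1110/1130 = 0.9823 m³/s.
Pumping power P = QΔP = 0.9823·2.665e+04 = 26180 W = 26.2 kW.

P ≈ 26.2 kW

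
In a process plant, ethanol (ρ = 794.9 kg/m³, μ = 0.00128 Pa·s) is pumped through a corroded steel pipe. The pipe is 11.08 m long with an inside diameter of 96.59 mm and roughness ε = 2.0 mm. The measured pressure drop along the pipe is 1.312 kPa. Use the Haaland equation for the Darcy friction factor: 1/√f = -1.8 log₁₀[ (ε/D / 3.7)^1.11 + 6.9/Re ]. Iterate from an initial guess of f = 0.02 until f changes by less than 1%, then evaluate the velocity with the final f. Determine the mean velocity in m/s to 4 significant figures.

V ≈ 0.7571 m/s

Rearranging Darcy-Weisbach: V = √(2·ΔP·D/(f·L·ρ)). With ε/D = 0.002/0.09659 = 0.0207, iterate starting from f = 0.02:
  f = 0.02 → V = √(2·1312·0.09659/(0.02·11.08·794.9)) = 1.2 m/s; Re = ρVD/μ = 7.195e+04; f → 0.04991
  f = 0.04991 → V = 0.7594 m/s; Re = 4.555e+04; f → 0.0502
Converged (Δf/f < 1%). With the final f = 0.0502: V = √(2·1312·0.09659/(0.0502·11.08·794.9)) = 0.7571 m/s.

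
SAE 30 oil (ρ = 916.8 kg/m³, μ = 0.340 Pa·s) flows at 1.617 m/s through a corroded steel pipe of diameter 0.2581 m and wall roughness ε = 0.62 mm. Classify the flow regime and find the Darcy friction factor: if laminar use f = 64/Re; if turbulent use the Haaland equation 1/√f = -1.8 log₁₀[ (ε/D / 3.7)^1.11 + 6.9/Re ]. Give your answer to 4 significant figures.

f ≈ 0.05687

Re = ρVD/μ = 916.8·1.617·0.2581/0.34 = 1125.
Re < 2300 → laminar, so f = 64/Re = 0.05687 (roughness is irrelevant in laminar flow).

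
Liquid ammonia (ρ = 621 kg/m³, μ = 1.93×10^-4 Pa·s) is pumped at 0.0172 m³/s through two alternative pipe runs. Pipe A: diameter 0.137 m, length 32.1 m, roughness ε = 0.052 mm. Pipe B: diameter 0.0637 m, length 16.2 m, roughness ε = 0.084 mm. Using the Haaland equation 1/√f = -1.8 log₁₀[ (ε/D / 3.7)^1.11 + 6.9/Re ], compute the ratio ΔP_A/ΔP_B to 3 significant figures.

ΔP_A/ΔP_B ≈ 0.0339

Pipe A: V = Q/A = 0.0172/0.01474 = 1.167 m/s; Re = 5.143e+05; ε/D = 0.00038; Haaland → f = 0.01674; ΔP_A = f(L/D)(ρV²/2) = 1658 Pa.
Pipe B: V = Q/A = 0.0172/0.003187 = 5.397 m/s; Re = 1.106e+06; ε/D = 0.00132; Haaland → f = 0.02127; ΔP_B = f(L/D)(ρV²/2) = 4.892e+04 Pa.
ΔP_A/ΔP_B = 1658/4.892e+04 = 0.0339.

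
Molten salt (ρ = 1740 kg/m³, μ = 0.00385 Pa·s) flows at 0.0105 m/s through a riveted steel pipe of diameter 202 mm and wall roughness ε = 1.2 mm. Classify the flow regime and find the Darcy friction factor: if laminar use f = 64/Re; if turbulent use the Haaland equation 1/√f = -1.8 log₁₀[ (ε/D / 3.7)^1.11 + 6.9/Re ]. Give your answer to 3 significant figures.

Re = ρVD/μ = 1740·0.0105·0.202/0.00385 = 958.6.
Re < 2300 → laminar, so f = 64/Re = 0.06677 (roughness is irrelevant in laminar flow).

f ≈ 0.0668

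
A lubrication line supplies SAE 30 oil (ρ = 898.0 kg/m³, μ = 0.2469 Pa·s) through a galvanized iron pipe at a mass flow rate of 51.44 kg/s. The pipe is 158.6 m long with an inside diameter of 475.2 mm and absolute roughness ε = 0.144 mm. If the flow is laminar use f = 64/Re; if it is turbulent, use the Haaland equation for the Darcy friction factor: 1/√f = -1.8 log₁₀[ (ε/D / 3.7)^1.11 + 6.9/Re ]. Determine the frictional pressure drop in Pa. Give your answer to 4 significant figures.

A = πD²/4 = π(0.4752)²/4 = 0.1774 m²; mean velocity V = ṁ/(ρA) = 51.44/(898 · 0.1774) = 0.323 m/s.
Reynolds number Re = ρVD/μ = 898 · 0.323 · 0.4752 / 0.247 = 558.2.
Re < 2300 → laminar flow, so f = 64/Re = 64/558.2 = 0.1146 (the turbulent correlation is not needed).
Darcy-Weisbach: ΔP = f(L/D)(ρV²/2) = 0.1146·(158.6/0.4752)·(898·0.323²/2) = 0.1146·333.8·46.84 = 1792 Pa.

ΔP ≈ 1792 Pa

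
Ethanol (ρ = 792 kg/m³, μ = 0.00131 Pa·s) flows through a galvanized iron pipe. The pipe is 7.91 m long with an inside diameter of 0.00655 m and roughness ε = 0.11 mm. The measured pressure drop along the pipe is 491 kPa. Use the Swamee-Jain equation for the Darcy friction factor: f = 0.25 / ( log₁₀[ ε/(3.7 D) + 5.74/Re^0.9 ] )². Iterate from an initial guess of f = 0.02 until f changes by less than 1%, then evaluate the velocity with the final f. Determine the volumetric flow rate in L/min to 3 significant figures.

Rearranging Darcy-Weisbach: V = √(2·ΔP·D/(f·L·ρ)). With ε/D = 0.00011/0.00655 = 0.0168, iterate starting from f = 0.02:
  f = 0.02 → V = √(2·4.91e+05·0.00655/(0.02·7.91·792)) = 7.165 m/s; Re = ρVD/μ = 2.837e+04; f → 0.04758
  f = 0.04758 → V = 4.645 m/s; Re = 1.84e+04; f → 0.04852
  f = 0.04852 → V = 4.6 m/s; Re = 1.822e+04; f → 0.04855
Converged (Δf/f < 1%). With the final f = 0.04855: V = √(2·4.91e+05·0.00655/(0.04855·7.91·792)) = 4.599 m/s.
Q = V·A = 4.599·(π/4·0.00655²) = 0.000155 m³/s = 9.30 L/min.

Q ≈ 9.30 L/min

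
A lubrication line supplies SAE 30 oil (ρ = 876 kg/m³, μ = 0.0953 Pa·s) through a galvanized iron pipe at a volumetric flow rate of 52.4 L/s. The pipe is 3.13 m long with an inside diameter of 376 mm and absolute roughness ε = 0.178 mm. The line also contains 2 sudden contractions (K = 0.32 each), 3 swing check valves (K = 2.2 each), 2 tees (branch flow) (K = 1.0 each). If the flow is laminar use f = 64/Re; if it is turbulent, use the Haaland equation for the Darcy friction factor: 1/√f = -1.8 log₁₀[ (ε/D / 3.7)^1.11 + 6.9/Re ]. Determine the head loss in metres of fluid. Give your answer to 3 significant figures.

Q = 52.4 L/s = 52.4/1000 = 0.0524 m³/s.
Cross-sectional area A = πD²/4 = π(0.376)²/4 = 0.111 m²; mean velocity V = Q/A = 0.0524/0.111 = 0.4719 m/s.
Reynolds number Re = ρVD/μ = 876 · 0.4719 · 0.376 / 0.0953 = 1631.
Re < 2300 → laminar flow, so f = 64/Re = 64/1631 = 0.03924 (the turbulent correlation is not needed).
Total minor-loss coefficient ΣK = 2·0.32 + 3·2.2 + 2·1 = 9.24.
ΔP = [f·L/D + ΣK]·(ρV²/2) = [0.03924·3.13/0.376 + 9.24]·(876·0.4719²/2) = [0.3266 + 9.24]·97.55 = 933.2 Pa.
Head loss h_f = ΔP/(ρg) = 933.2/(876·9.81) = 0.109 m.

h_f ≈ 0.109 m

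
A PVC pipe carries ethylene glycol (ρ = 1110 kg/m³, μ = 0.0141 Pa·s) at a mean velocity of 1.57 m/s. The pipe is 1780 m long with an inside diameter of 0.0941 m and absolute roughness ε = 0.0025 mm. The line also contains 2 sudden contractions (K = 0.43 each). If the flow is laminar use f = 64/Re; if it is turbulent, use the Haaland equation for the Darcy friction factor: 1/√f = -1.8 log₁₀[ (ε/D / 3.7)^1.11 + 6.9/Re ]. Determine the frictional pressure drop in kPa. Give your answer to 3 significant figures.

Reynolds number Re = ρVD/μ = 1110 · 1.57 · 0.0941 / 0.0141 = 1.163e+04.
Re > 4000 → turbulent. Relative roughness ε/D = 2.5e-06/0.0941 = 2.66e-05. Haaland: 1/√f = -1.8 log₁₀[(2.66e-05/3.7)^1.11 + 6.9/1.163e+04] = -1.8 log₁₀[1.95e-06 + 0.000593] = 5.806, so f = 0.02967.
Total minor-loss coefficient ΣK = 2·0.43 = 0.86.
ΔP = [f·L/D + ΣK]·(ρV²/2) = [0.02967·1780/0.0941 + 0.86]·(1110·1.57²/2) = [561.2 + 0.86]·1368 = 7.689e+05 Pa.
ΔP = 7.689e+05 Pa = 769 kPa.

ΔP ≈ 769 kPa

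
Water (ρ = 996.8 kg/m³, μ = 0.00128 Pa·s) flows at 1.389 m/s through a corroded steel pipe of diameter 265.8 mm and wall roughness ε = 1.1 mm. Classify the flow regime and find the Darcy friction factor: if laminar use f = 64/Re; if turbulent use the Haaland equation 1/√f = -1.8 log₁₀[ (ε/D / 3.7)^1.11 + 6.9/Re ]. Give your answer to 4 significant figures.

f ≈ 0.02910

Re = ρVD/μ = 996.8·1.389·0.2658/0.00128 = 2.875e+05.
Re > 4000 → turbulent. ε/D = 0.0011/0.2658 = 0.00414; Haaland: 1/√f = -1.8 log₁₀[0.00053 + 2.4e-05] = 5.862, so f = 0.0291.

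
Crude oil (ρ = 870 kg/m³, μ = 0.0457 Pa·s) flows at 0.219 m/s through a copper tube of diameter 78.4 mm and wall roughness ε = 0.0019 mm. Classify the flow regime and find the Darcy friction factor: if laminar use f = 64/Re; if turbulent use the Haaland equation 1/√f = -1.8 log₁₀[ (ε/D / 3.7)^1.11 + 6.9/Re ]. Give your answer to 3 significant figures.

Re = ρVD/μ = 870·0.219·0.0784/0.0457 = 326.9.
Re < 2300 → laminar, so f = 64/Re = 0.1958 (roughness is irrelevant in laminar flow).

f ≈ 0.196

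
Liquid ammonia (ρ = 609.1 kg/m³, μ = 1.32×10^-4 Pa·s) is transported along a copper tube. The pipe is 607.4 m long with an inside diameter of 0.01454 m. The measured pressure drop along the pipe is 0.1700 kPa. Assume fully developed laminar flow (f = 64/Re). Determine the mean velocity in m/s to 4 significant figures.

V ≈ 0.01401 m/s

For laminar flow, f = 64/Re with Re = ρVD/μ, so Darcy-Weisbach reduces to ΔP = 32μLV/D². Solving for V: V = ΔP·D²/(32μL) = 170·(0.01454)²/(32·0.000132·607.4) = 0.01401 m/s.
Check: Re = ρVD/μ = 609.1·0.01401·0.01454/0.000132 = 939.8 < 2300, so the laminar assumption holds.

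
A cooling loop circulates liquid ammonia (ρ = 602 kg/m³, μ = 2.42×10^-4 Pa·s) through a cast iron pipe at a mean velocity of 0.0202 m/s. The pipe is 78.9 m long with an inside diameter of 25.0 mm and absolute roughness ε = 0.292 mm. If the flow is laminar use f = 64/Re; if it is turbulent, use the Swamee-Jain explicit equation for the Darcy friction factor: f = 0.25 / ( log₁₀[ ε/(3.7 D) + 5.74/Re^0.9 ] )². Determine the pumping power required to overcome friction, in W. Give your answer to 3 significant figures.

Reynolds number Re = ρVD/μ = 602 · 0.0202 · 0.025 / 0.000242 = 1256.
Re < 2300 → laminar flow, so f = 64/Re = 64/1256 = 0.05095 (the turbulent correlation is not needed).
Darcy-Weisbach: ΔP = f(L/D)(ρV²/2) = 0.05095·(78.9/0.025)·(602·0.0202²/2) = 0.05095·3156·0.1228 = 19.75 Pa.
Q = V·A = 0.0202·0.0004909 = 9.916e-06 m³/s.
Pumping power P = QΔP = 9.916e-06·19.75 = 1.958×10^-4 W = 1.96×10^-4 W.

P ≈ 1.96×10^-4 W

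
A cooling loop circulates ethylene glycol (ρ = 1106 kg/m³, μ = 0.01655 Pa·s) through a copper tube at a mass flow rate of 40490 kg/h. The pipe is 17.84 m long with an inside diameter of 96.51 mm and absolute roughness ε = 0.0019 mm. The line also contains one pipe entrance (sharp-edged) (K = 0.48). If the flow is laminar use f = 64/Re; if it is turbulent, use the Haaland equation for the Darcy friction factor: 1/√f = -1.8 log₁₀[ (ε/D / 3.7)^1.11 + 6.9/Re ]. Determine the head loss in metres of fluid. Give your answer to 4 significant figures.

h_f ≈ 0.6272 m

ṁ = 40490 kg/h = 40490/3600 = 11.25 kg/s.
A = πD²/4 = π(0.09651)²/4 = 0.007315 m²; mean velocity V = ṁ/(ρA) = 11.25/(1106 · 0.007315) = 1.39 m/s.
Reynolds number Re = ρVD/μ = 1106 · 1.39 · 0.09651 / 0.0165 = 8966.
Re > 4000 → turbulent. Relative roughness ε/D = 1.9e-06/0.09651 = 1.97e-05. Haaland: 1/√f = -1.8 log₁₀[(1.97e-05/3.7)^1.11 + 6.9/8966] = -1.8 log₁₀[1.4e-06 + 0.00077] = 5.603, so f = 0.03185.
Total minor-loss coefficient ΣK = 1·0.48 = 0.48.
ΔP = [f·L/D + ΣK]·(ρV²/2) = [0.03185·17.84/0.09651 + 0.48]·(1106·1.39²/2) = [5.888 + 0.48]·1069 = 6805 Pa.
Head loss h_f = ΔP/(ρg) = 6805/(1106·9.81) = 0.6272 m.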